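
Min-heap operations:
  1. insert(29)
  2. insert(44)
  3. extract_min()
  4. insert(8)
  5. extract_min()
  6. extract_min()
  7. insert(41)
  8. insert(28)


insert(29) -> [29]
insert(44) -> [29, 44]
extract_min()->29, [44]
insert(8) -> [8, 44]
extract_min()->8, [44]
extract_min()->44, []
insert(41) -> [41]
insert(28) -> [28, 41]

Final heap: [28, 41]


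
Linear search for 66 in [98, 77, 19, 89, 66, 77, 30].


i=0: 98!=66
i=1: 77!=66
i=2: 19!=66
i=3: 89!=66
i=4: 66==66 found!

Found at 4, 5 comps


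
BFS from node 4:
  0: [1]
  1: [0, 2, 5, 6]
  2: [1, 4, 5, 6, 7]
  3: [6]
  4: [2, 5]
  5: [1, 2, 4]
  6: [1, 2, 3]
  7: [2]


Visit 4, enqueue [2, 5]
Visit 2, enqueue [1, 6, 7]
Visit 5, enqueue []
Visit 1, enqueue [0]
Visit 6, enqueue [3]
Visit 7, enqueue []
Visit 0, enqueue []
Visit 3, enqueue []

BFS order: [4, 2, 5, 1, 6, 7, 0, 3]


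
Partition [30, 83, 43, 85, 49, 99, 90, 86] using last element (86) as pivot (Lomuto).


Pivot: 86
  30 <= 86: advance i (no swap)
  83 <= 86: advance i (no swap)
  43 <= 86: advance i (no swap)
  85 <= 86: advance i (no swap)
  49 <= 86: advance i (no swap)
Place pivot at 5: [30, 83, 43, 85, 49, 86, 90, 99]

Partitioned: [30, 83, 43, 85, 49, 86, 90, 99]


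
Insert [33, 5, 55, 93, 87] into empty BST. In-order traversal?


Insert 33: root
Insert 5: L from 33
Insert 55: R from 33
Insert 93: R from 33 -> R from 55
Insert 87: R from 33 -> R from 55 -> L from 93

In-order: [5, 33, 55, 87, 93]


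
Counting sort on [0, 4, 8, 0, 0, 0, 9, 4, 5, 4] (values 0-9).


Input: [0, 4, 8, 0, 0, 0, 9, 4, 5, 4]
Counts: [4, 0, 0, 0, 3, 1, 0, 0, 1, 1]

Sorted: [0, 0, 0, 0, 4, 4, 4, 5, 8, 9]


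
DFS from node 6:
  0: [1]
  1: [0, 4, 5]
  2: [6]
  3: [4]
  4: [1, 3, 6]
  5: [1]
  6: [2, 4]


Visit 6, push [4, 2]
Visit 2, push []
Visit 4, push [3, 1]
Visit 1, push [5, 0]
Visit 0, push []
Visit 5, push []
Visit 3, push []

DFS order: [6, 2, 4, 1, 0, 5, 3]


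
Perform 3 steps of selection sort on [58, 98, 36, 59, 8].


Initial: [58, 98, 36, 59, 8]
Step 1: min=8 at 4
  Swap: [8, 98, 36, 59, 58]
Step 2: min=36 at 2
  Swap: [8, 36, 98, 59, 58]
Step 3: min=58 at 4
  Swap: [8, 36, 58, 59, 98]

After 3 steps: [8, 36, 58, 59, 98]


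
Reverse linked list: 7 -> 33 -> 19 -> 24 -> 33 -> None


Step 1: curr=7, set curr.next=prev(None) | reversed so far: 7
Step 2: curr=33, set curr.next=prev(7) | reversed so far: 33 -> 7
Step 3: curr=19, set curr.next=prev(33) | reversed so far: 19 -> 33 -> 7
Step 4: curr=24, set curr.next=prev(19) | reversed so far: 24 -> 19 -> 33 -> 7
Step 5: curr=33, set curr.next=prev(24) | reversed so far: 33 -> 24 -> 19 -> 33 -> 7

33 -> 24 -> 19 -> 33 -> 7 -> None


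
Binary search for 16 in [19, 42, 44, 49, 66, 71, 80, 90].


Step 1: lo=0, hi=7, mid=3, val=49
Step 2: lo=0, hi=2, mid=1, val=42
Step 3: lo=0, hi=0, mid=0, val=19

Not found


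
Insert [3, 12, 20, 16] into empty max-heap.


Insert 3: [3]
Insert 12: [12, 3]
Insert 20: [20, 3, 12]
Insert 16: [20, 16, 12, 3]

Final heap: [20, 16, 12, 3]


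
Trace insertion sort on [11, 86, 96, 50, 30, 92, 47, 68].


Initial: [11, 86, 96, 50, 30, 92, 47, 68]
Insert 86: [11, 86, 96, 50, 30, 92, 47, 68]
Insert 96: [11, 86, 96, 50, 30, 92, 47, 68]
Insert 50: [11, 50, 86, 96, 30, 92, 47, 68]
Insert 30: [11, 30, 50, 86, 96, 92, 47, 68]
Insert 92: [11, 30, 50, 86, 92, 96, 47, 68]
Insert 47: [11, 30, 47, 50, 86, 92, 96, 68]
Insert 68: [11, 30, 47, 50, 68, 86, 92, 96]

Sorted: [11, 30, 47, 50, 68, 86, 92, 96]


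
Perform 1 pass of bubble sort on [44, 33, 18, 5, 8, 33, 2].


Initial: [44, 33, 18, 5, 8, 33, 2]
Pass 1: [33, 18, 5, 8, 33, 2, 44] (6 swaps)

After 1 pass: [33, 18, 5, 8, 33, 2, 44]


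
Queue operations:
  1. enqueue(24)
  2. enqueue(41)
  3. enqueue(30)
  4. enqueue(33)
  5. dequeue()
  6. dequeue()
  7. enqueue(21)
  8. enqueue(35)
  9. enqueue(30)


enqueue(24) -> [24]
enqueue(41) -> [24, 41]
enqueue(30) -> [24, 41, 30]
enqueue(33) -> [24, 41, 30, 33]
dequeue()->24, [41, 30, 33]
dequeue()->41, [30, 33]
enqueue(21) -> [30, 33, 21]
enqueue(35) -> [30, 33, 21, 35]
enqueue(30) -> [30, 33, 21, 35, 30]

Final queue: [30, 33, 21, 35, 30]


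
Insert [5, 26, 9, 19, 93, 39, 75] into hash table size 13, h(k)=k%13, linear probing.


Insert 5: h=5 -> slot 5
Insert 26: h=0 -> slot 0
Insert 9: h=9 -> slot 9
Insert 19: h=6 -> slot 6
Insert 93: h=2 -> slot 2
Insert 39: h=0, 1 probes -> slot 1
Insert 75: h=10 -> slot 10

Table: [26, 39, 93, None, None, 5, 19, None, None, 9, 75, None, None]


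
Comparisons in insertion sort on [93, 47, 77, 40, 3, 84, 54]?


Algorithm: insertion sort
Input: [93, 47, 77, 40, 3, 84, 54]
Sorted: [3, 40, 47, 54, 77, 84, 93]

16


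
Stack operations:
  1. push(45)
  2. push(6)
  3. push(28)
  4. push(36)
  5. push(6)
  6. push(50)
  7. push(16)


push(45) -> [45]
push(6) -> [45, 6]
push(28) -> [45, 6, 28]
push(36) -> [45, 6, 28, 36]
push(6) -> [45, 6, 28, 36, 6]
push(50) -> [45, 6, 28, 36, 6, 50]
push(16) -> [45, 6, 28, 36, 6, 50, 16]

Final stack: [45, 6, 28, 36, 6, 50, 16]


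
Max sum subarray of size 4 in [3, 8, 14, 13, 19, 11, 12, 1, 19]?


[0:4]: 38
[1:5]: 54
[2:6]: 57
[3:7]: 55
[4:8]: 43
[5:9]: 43

Max: 57 at [2:6]


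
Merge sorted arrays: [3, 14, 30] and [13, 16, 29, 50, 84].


Take 3 from A
Take 13 from B
Take 14 from A
Take 16 from B
Take 29 from B
Take 30 from A

Merged: [3, 13, 14, 16, 29, 30, 50, 84]


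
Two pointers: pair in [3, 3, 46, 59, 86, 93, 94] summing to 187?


lo=0(3)+hi=6(94)=97
lo=1(3)+hi=6(94)=97
lo=2(46)+hi=6(94)=140
lo=3(59)+hi=6(94)=153
lo=4(86)+hi=6(94)=180
lo=5(93)+hi=6(94)=187

Yes: 93+94=187


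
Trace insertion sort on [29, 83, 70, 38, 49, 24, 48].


Initial: [29, 83, 70, 38, 49, 24, 48]
Insert 83: [29, 83, 70, 38, 49, 24, 48]
Insert 70: [29, 70, 83, 38, 49, 24, 48]
Insert 38: [29, 38, 70, 83, 49, 24, 48]
Insert 49: [29, 38, 49, 70, 83, 24, 48]
Insert 24: [24, 29, 38, 49, 70, 83, 48]
Insert 48: [24, 29, 38, 48, 49, 70, 83]

Sorted: [24, 29, 38, 48, 49, 70, 83]


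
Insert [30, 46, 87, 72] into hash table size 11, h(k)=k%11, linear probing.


Insert 30: h=8 -> slot 8
Insert 46: h=2 -> slot 2
Insert 87: h=10 -> slot 10
Insert 72: h=6 -> slot 6

Table: [None, None, 46, None, None, None, 72, None, 30, None, 87]


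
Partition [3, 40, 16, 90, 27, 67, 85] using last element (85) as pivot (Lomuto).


Pivot: 85
  3 <= 85: advance i (no swap)
  40 <= 85: advance i (no swap)
  16 <= 85: advance i (no swap)
  27 <= 85: swap -> [3, 40, 16, 27, 90, 67, 85]
  67 <= 85: swap -> [3, 40, 16, 27, 67, 90, 85]
Place pivot at 5: [3, 40, 16, 27, 67, 85, 90]

Partitioned: [3, 40, 16, 27, 67, 85, 90]


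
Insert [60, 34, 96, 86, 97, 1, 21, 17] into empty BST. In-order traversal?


Insert 60: root
Insert 34: L from 60
Insert 96: R from 60
Insert 86: R from 60 -> L from 96
Insert 97: R from 60 -> R from 96
Insert 1: L from 60 -> L from 34
Insert 21: L from 60 -> L from 34 -> R from 1
Insert 17: L from 60 -> L from 34 -> R from 1 -> L from 21

In-order: [1, 17, 21, 34, 60, 86, 96, 97]


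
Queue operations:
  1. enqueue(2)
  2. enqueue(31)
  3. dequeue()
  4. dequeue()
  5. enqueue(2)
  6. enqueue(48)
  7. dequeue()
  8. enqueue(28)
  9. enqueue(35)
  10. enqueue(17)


enqueue(2) -> [2]
enqueue(31) -> [2, 31]
dequeue()->2, [31]
dequeue()->31, []
enqueue(2) -> [2]
enqueue(48) -> [2, 48]
dequeue()->2, [48]
enqueue(28) -> [48, 28]
enqueue(35) -> [48, 28, 35]
enqueue(17) -> [48, 28, 35, 17]

Final queue: [48, 28, 35, 17]


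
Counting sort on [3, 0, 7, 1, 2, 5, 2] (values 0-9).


Input: [3, 0, 7, 1, 2, 5, 2]
Counts: [1, 1, 2, 1, 0, 1, 0, 1, 0, 0]

Sorted: [0, 1, 2, 2, 3, 5, 7]


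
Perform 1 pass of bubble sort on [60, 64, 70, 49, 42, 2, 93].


Initial: [60, 64, 70, 49, 42, 2, 93]
Pass 1: [60, 64, 49, 42, 2, 70, 93] (3 swaps)

After 1 pass: [60, 64, 49, 42, 2, 70, 93]


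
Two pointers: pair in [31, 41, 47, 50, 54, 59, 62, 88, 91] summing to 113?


lo=0(31)+hi=8(91)=122
lo=0(31)+hi=7(88)=119
lo=0(31)+hi=6(62)=93
lo=1(41)+hi=6(62)=103
lo=2(47)+hi=6(62)=109
lo=3(50)+hi=6(62)=112
lo=4(54)+hi=6(62)=116
lo=4(54)+hi=5(59)=113

Yes: 54+59=113


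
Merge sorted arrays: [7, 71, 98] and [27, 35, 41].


Take 7 from A
Take 27 from B
Take 35 from B
Take 41 from B

Merged: [7, 27, 35, 41, 71, 98]


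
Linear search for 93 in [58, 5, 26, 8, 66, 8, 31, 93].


i=0: 58!=93
i=1: 5!=93
i=2: 26!=93
i=3: 8!=93
i=4: 66!=93
i=5: 8!=93
i=6: 31!=93
i=7: 93==93 found!

Found at 7, 8 comps


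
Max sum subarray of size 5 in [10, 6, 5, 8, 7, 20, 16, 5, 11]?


[0:5]: 36
[1:6]: 46
[2:7]: 56
[3:8]: 56
[4:9]: 59

Max: 59 at [4:9]


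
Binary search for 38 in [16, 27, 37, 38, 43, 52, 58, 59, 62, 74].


Step 1: lo=0, hi=9, mid=4, val=43
Step 2: lo=0, hi=3, mid=1, val=27
Step 3: lo=2, hi=3, mid=2, val=37
Step 4: lo=3, hi=3, mid=3, val=38

Found at index 3


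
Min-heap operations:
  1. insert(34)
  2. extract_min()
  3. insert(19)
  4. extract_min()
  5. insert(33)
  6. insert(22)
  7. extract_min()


insert(34) -> [34]
extract_min()->34, []
insert(19) -> [19]
extract_min()->19, []
insert(33) -> [33]
insert(22) -> [22, 33]
extract_min()->22, [33]

Final heap: [33]


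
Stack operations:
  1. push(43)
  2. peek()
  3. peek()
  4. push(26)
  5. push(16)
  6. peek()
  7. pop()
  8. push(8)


push(43) -> [43]
peek()->43
peek()->43
push(26) -> [43, 26]
push(16) -> [43, 26, 16]
peek()->16
pop()->16, [43, 26]
push(8) -> [43, 26, 8]

Final stack: [43, 26, 8]


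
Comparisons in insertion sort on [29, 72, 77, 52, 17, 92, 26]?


Algorithm: insertion sort
Input: [29, 72, 77, 52, 17, 92, 26]
Sorted: [17, 26, 29, 52, 72, 77, 92]

16


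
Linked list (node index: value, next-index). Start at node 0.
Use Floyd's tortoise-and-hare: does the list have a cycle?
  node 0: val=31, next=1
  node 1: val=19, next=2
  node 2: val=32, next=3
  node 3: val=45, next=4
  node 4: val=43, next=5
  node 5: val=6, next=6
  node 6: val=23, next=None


Floyd's tortoise (slow, +1) and hare (fast, +2):
  init: slow=0, fast=0
  step 1: slow=1, fast=2
  step 2: slow=2, fast=4
  step 3: slow=3, fast=6
  step 4: fast -> None, no cycle

Cycle: no


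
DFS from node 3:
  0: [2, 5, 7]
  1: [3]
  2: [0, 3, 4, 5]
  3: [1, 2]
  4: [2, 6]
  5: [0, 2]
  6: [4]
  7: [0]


Visit 3, push [2, 1]
Visit 1, push []
Visit 2, push [5, 4, 0]
Visit 0, push [7, 5]
Visit 5, push []
Visit 7, push []
Visit 4, push [6]
Visit 6, push []

DFS order: [3, 1, 2, 0, 5, 7, 4, 6]


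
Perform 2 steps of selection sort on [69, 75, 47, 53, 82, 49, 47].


Initial: [69, 75, 47, 53, 82, 49, 47]
Step 1: min=47 at 2
  Swap: [47, 75, 69, 53, 82, 49, 47]
Step 2: min=47 at 6
  Swap: [47, 47, 69, 53, 82, 49, 75]

After 2 steps: [47, 47, 69, 53, 82, 49, 75]


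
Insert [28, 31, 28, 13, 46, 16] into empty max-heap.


Insert 28: [28]
Insert 31: [31, 28]
Insert 28: [31, 28, 28]
Insert 13: [31, 28, 28, 13]
Insert 46: [46, 31, 28, 13, 28]
Insert 16: [46, 31, 28, 13, 28, 16]

Final heap: [46, 31, 28, 13, 28, 16]


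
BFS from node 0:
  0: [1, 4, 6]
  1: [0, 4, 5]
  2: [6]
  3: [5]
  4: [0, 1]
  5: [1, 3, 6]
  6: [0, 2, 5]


Visit 0, enqueue [1, 4, 6]
Visit 1, enqueue [5]
Visit 4, enqueue []
Visit 6, enqueue [2]
Visit 5, enqueue [3]
Visit 2, enqueue []
Visit 3, enqueue []

BFS order: [0, 1, 4, 6, 5, 2, 3]


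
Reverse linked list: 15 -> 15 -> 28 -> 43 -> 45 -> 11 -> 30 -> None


Step 1: curr=15, set curr.next=prev(None) | reversed so far: 15
Step 2: curr=15, set curr.next=prev(15) | reversed so far: 15 -> 15
Step 3: curr=28, set curr.next=prev(15) | reversed so far: 28 -> 15 -> 15
Step 4: curr=43, set curr.next=prev(28) | reversed so far: 43 -> 28 -> 15 -> 15
Step 5: curr=45, set curr.next=prev(43) | reversed so far: 45 -> 43 -> 28 -> 15 -> 15
Step 6: curr=11, set curr.next=prev(45) | reversed so far: 11 -> 45 -> 43 -> 28 -> 15 -> 15
Step 7: curr=30, set curr.next=prev(11) | reversed so far: 30 -> 11 -> 45 -> 43 -> 28 -> 15 -> 15

30 -> 11 -> 45 -> 43 -> 28 -> 15 -> 15 -> None


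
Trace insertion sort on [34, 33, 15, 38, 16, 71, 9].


Initial: [34, 33, 15, 38, 16, 71, 9]
Insert 33: [33, 34, 15, 38, 16, 71, 9]
Insert 15: [15, 33, 34, 38, 16, 71, 9]
Insert 38: [15, 33, 34, 38, 16, 71, 9]
Insert 16: [15, 16, 33, 34, 38, 71, 9]
Insert 71: [15, 16, 33, 34, 38, 71, 9]
Insert 9: [9, 15, 16, 33, 34, 38, 71]

Sorted: [9, 15, 16, 33, 34, 38, 71]


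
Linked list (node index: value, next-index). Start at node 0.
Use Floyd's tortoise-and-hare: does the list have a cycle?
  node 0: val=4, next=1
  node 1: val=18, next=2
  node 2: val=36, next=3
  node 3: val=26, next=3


Floyd's tortoise (slow, +1) and hare (fast, +2):
  init: slow=0, fast=0
  step 1: slow=1, fast=2
  step 2: slow=2, fast=3
  step 3: slow=3, fast=3
  slow == fast at node 3: cycle detected

Cycle: yes


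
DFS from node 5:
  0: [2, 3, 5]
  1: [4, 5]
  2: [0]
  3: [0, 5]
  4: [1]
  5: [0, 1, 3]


Visit 5, push [3, 1, 0]
Visit 0, push [3, 2]
Visit 2, push []
Visit 3, push []
Visit 1, push [4]
Visit 4, push []

DFS order: [5, 0, 2, 3, 1, 4]


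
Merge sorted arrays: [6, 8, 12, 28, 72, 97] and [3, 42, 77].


Take 3 from B
Take 6 from A
Take 8 from A
Take 12 from A
Take 28 from A
Take 42 from B
Take 72 from A
Take 77 from B

Merged: [3, 6, 8, 12, 28, 42, 72, 77, 97]


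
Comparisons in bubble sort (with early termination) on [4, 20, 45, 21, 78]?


Algorithm: bubble sort (with early termination)
Input: [4, 20, 45, 21, 78]
Sorted: [4, 20, 21, 45, 78]

7


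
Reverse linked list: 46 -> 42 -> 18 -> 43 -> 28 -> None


Step 1: curr=46, set curr.next=prev(None) | reversed so far: 46
Step 2: curr=42, set curr.next=prev(46) | reversed so far: 42 -> 46
Step 3: curr=18, set curr.next=prev(42) | reversed so far: 18 -> 42 -> 46
Step 4: curr=43, set curr.next=prev(18) | reversed so far: 43 -> 18 -> 42 -> 46
Step 5: curr=28, set curr.next=prev(43) | reversed so far: 28 -> 43 -> 18 -> 42 -> 46

28 -> 43 -> 18 -> 42 -> 46 -> None


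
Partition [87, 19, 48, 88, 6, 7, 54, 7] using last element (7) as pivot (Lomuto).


Pivot: 7
  6 <= 7: swap -> [6, 19, 48, 88, 87, 7, 54, 7]
  7 <= 7: swap -> [6, 7, 48, 88, 87, 19, 54, 7]
Place pivot at 2: [6, 7, 7, 88, 87, 19, 54, 48]

Partitioned: [6, 7, 7, 88, 87, 19, 54, 48]


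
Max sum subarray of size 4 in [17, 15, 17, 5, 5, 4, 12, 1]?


[0:4]: 54
[1:5]: 42
[2:6]: 31
[3:7]: 26
[4:8]: 22

Max: 54 at [0:4]


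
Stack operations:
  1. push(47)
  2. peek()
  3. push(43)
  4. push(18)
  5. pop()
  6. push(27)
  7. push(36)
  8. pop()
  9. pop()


push(47) -> [47]
peek()->47
push(43) -> [47, 43]
push(18) -> [47, 43, 18]
pop()->18, [47, 43]
push(27) -> [47, 43, 27]
push(36) -> [47, 43, 27, 36]
pop()->36, [47, 43, 27]
pop()->27, [47, 43]

Final stack: [47, 43]


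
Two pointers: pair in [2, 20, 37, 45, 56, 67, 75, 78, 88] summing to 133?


lo=0(2)+hi=8(88)=90
lo=1(20)+hi=8(88)=108
lo=2(37)+hi=8(88)=125
lo=3(45)+hi=8(88)=133

Yes: 45+88=133


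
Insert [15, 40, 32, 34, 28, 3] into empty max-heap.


Insert 15: [15]
Insert 40: [40, 15]
Insert 32: [40, 15, 32]
Insert 34: [40, 34, 32, 15]
Insert 28: [40, 34, 32, 15, 28]
Insert 3: [40, 34, 32, 15, 28, 3]

Final heap: [40, 34, 32, 15, 28, 3]


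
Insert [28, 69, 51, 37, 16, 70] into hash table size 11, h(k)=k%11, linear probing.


Insert 28: h=6 -> slot 6
Insert 69: h=3 -> slot 3
Insert 51: h=7 -> slot 7
Insert 37: h=4 -> slot 4
Insert 16: h=5 -> slot 5
Insert 70: h=4, 4 probes -> slot 8

Table: [None, None, None, 69, 37, 16, 28, 51, 70, None, None]


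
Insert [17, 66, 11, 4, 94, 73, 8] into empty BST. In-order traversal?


Insert 17: root
Insert 66: R from 17
Insert 11: L from 17
Insert 4: L from 17 -> L from 11
Insert 94: R from 17 -> R from 66
Insert 73: R from 17 -> R from 66 -> L from 94
Insert 8: L from 17 -> L from 11 -> R from 4

In-order: [4, 8, 11, 17, 66, 73, 94]


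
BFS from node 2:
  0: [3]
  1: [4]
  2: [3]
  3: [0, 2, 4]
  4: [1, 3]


Visit 2, enqueue [3]
Visit 3, enqueue [0, 4]
Visit 0, enqueue []
Visit 4, enqueue [1]
Visit 1, enqueue []

BFS order: [2, 3, 0, 4, 1]


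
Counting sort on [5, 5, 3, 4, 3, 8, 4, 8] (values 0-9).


Input: [5, 5, 3, 4, 3, 8, 4, 8]
Counts: [0, 0, 0, 2, 2, 2, 0, 0, 2, 0]

Sorted: [3, 3, 4, 4, 5, 5, 8, 8]


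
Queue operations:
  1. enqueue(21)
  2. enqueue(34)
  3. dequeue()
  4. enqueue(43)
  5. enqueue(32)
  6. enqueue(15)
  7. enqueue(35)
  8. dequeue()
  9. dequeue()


enqueue(21) -> [21]
enqueue(34) -> [21, 34]
dequeue()->21, [34]
enqueue(43) -> [34, 43]
enqueue(32) -> [34, 43, 32]
enqueue(15) -> [34, 43, 32, 15]
enqueue(35) -> [34, 43, 32, 15, 35]
dequeue()->34, [43, 32, 15, 35]
dequeue()->43, [32, 15, 35]

Final queue: [32, 15, 35]


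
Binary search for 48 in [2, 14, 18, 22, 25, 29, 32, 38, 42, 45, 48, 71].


Step 1: lo=0, hi=11, mid=5, val=29
Step 2: lo=6, hi=11, mid=8, val=42
Step 3: lo=9, hi=11, mid=10, val=48

Found at index 10


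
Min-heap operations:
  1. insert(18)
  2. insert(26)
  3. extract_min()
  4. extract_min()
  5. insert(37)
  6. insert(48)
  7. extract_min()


insert(18) -> [18]
insert(26) -> [18, 26]
extract_min()->18, [26]
extract_min()->26, []
insert(37) -> [37]
insert(48) -> [37, 48]
extract_min()->37, [48]

Final heap: [48]


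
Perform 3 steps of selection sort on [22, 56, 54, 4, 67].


Initial: [22, 56, 54, 4, 67]
Step 1: min=4 at 3
  Swap: [4, 56, 54, 22, 67]
Step 2: min=22 at 3
  Swap: [4, 22, 54, 56, 67]
Step 3: min=54 at 2
  Swap: [4, 22, 54, 56, 67]

After 3 steps: [4, 22, 54, 56, 67]


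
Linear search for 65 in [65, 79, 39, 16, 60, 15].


i=0: 65==65 found!

Found at 0, 1 comps


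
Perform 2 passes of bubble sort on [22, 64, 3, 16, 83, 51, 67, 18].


Initial: [22, 64, 3, 16, 83, 51, 67, 18]
Pass 1: [22, 3, 16, 64, 51, 67, 18, 83] (5 swaps)
Pass 2: [3, 16, 22, 51, 64, 18, 67, 83] (4 swaps)

After 2 passes: [3, 16, 22, 51, 64, 18, 67, 83]


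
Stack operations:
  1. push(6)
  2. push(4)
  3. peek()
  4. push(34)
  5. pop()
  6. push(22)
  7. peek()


push(6) -> [6]
push(4) -> [6, 4]
peek()->4
push(34) -> [6, 4, 34]
pop()->34, [6, 4]
push(22) -> [6, 4, 22]
peek()->22

Final stack: [6, 4, 22]


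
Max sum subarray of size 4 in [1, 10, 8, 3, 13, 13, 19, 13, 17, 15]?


[0:4]: 22
[1:5]: 34
[2:6]: 37
[3:7]: 48
[4:8]: 58
[5:9]: 62
[6:10]: 64

Max: 64 at [6:10]


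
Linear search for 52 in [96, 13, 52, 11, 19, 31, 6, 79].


i=0: 96!=52
i=1: 13!=52
i=2: 52==52 found!

Found at 2, 3 comps


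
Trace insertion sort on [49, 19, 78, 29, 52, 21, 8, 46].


Initial: [49, 19, 78, 29, 52, 21, 8, 46]
Insert 19: [19, 49, 78, 29, 52, 21, 8, 46]
Insert 78: [19, 49, 78, 29, 52, 21, 8, 46]
Insert 29: [19, 29, 49, 78, 52, 21, 8, 46]
Insert 52: [19, 29, 49, 52, 78, 21, 8, 46]
Insert 21: [19, 21, 29, 49, 52, 78, 8, 46]
Insert 8: [8, 19, 21, 29, 49, 52, 78, 46]
Insert 46: [8, 19, 21, 29, 46, 49, 52, 78]

Sorted: [8, 19, 21, 29, 46, 49, 52, 78]


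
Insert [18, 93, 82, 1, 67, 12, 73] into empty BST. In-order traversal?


Insert 18: root
Insert 93: R from 18
Insert 82: R from 18 -> L from 93
Insert 1: L from 18
Insert 67: R from 18 -> L from 93 -> L from 82
Insert 12: L from 18 -> R from 1
Insert 73: R from 18 -> L from 93 -> L from 82 -> R from 67

In-order: [1, 12, 18, 67, 73, 82, 93]


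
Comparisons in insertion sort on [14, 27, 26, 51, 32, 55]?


Algorithm: insertion sort
Input: [14, 27, 26, 51, 32, 55]
Sorted: [14, 26, 27, 32, 51, 55]

7


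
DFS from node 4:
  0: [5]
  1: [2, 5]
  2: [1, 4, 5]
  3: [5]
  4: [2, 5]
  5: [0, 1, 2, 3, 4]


Visit 4, push [5, 2]
Visit 2, push [5, 1]
Visit 1, push [5]
Visit 5, push [3, 0]
Visit 0, push []
Visit 3, push []

DFS order: [4, 2, 1, 5, 0, 3]


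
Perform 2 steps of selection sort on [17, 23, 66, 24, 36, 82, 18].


Initial: [17, 23, 66, 24, 36, 82, 18]
Step 1: min=17 at 0
  Swap: [17, 23, 66, 24, 36, 82, 18]
Step 2: min=18 at 6
  Swap: [17, 18, 66, 24, 36, 82, 23]

After 2 steps: [17, 18, 66, 24, 36, 82, 23]


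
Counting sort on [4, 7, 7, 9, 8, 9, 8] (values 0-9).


Input: [4, 7, 7, 9, 8, 9, 8]
Counts: [0, 0, 0, 0, 1, 0, 0, 2, 2, 2]

Sorted: [4, 7, 7, 8, 8, 9, 9]


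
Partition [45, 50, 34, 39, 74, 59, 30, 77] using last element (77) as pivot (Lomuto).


Pivot: 77
  45 <= 77: advance i (no swap)
  50 <= 77: advance i (no swap)
  34 <= 77: advance i (no swap)
  39 <= 77: advance i (no swap)
  74 <= 77: advance i (no swap)
  59 <= 77: advance i (no swap)
  30 <= 77: advance i (no swap)
Place pivot at 7: [45, 50, 34, 39, 74, 59, 30, 77]

Partitioned: [45, 50, 34, 39, 74, 59, 30, 77]


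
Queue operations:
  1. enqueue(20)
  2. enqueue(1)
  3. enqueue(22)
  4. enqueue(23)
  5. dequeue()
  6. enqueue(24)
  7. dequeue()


enqueue(20) -> [20]
enqueue(1) -> [20, 1]
enqueue(22) -> [20, 1, 22]
enqueue(23) -> [20, 1, 22, 23]
dequeue()->20, [1, 22, 23]
enqueue(24) -> [1, 22, 23, 24]
dequeue()->1, [22, 23, 24]

Final queue: [22, 23, 24]


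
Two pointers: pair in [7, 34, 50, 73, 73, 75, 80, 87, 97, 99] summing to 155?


lo=0(7)+hi=9(99)=106
lo=1(34)+hi=9(99)=133
lo=2(50)+hi=9(99)=149
lo=3(73)+hi=9(99)=172
lo=3(73)+hi=8(97)=170
lo=3(73)+hi=7(87)=160
lo=3(73)+hi=6(80)=153
lo=4(73)+hi=6(80)=153
lo=5(75)+hi=6(80)=155

Yes: 75+80=155


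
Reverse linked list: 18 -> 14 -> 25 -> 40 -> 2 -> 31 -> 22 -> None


Step 1: curr=18, set curr.next=prev(None) | reversed so far: 18
Step 2: curr=14, set curr.next=prev(18) | reversed so far: 14 -> 18
Step 3: curr=25, set curr.next=prev(14) | reversed so far: 25 -> 14 -> 18
Step 4: curr=40, set curr.next=prev(25) | reversed so far: 40 -> 25 -> 14 -> 18
Step 5: curr=2, set curr.next=prev(40) | reversed so far: 2 -> 40 -> 25 -> 14 -> 18
Step 6: curr=31, set curr.next=prev(2) | reversed so far: 31 -> 2 -> 40 -> 25 -> 14 -> 18
Step 7: curr=22, set curr.next=prev(31) | reversed so far: 22 -> 31 -> 2 -> 40 -> 25 -> 14 -> 18

22 -> 31 -> 2 -> 40 -> 25 -> 14 -> 18 -> None


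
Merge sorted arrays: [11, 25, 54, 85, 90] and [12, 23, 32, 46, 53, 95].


Take 11 from A
Take 12 from B
Take 23 from B
Take 25 from A
Take 32 from B
Take 46 from B
Take 53 from B
Take 54 from A
Take 85 from A
Take 90 from A

Merged: [11, 12, 23, 25, 32, 46, 53, 54, 85, 90, 95]


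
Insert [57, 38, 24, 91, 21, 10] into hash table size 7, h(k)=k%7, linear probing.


Insert 57: h=1 -> slot 1
Insert 38: h=3 -> slot 3
Insert 24: h=3, 1 probes -> slot 4
Insert 91: h=0 -> slot 0
Insert 21: h=0, 2 probes -> slot 2
Insert 10: h=3, 2 probes -> slot 5

Table: [91, 57, 21, 38, 24, 10, None]


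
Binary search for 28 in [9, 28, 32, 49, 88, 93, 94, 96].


Step 1: lo=0, hi=7, mid=3, val=49
Step 2: lo=0, hi=2, mid=1, val=28

Found at index 1


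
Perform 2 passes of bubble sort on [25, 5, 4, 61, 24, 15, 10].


Initial: [25, 5, 4, 61, 24, 15, 10]
Pass 1: [5, 4, 25, 24, 15, 10, 61] (5 swaps)
Pass 2: [4, 5, 24, 15, 10, 25, 61] (4 swaps)

After 2 passes: [4, 5, 24, 15, 10, 25, 61]


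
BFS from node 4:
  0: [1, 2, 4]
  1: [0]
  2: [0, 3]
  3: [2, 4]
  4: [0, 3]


Visit 4, enqueue [0, 3]
Visit 0, enqueue [1, 2]
Visit 3, enqueue []
Visit 1, enqueue []
Visit 2, enqueue []

BFS order: [4, 0, 3, 1, 2]


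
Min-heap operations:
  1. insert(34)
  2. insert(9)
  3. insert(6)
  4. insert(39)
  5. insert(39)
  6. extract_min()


insert(34) -> [34]
insert(9) -> [9, 34]
insert(6) -> [6, 34, 9]
insert(39) -> [6, 34, 9, 39]
insert(39) -> [6, 34, 9, 39, 39]
extract_min()->6, [9, 34, 39, 39]

Final heap: [9, 34, 39, 39]


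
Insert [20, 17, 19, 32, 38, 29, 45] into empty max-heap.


Insert 20: [20]
Insert 17: [20, 17]
Insert 19: [20, 17, 19]
Insert 32: [32, 20, 19, 17]
Insert 38: [38, 32, 19, 17, 20]
Insert 29: [38, 32, 29, 17, 20, 19]
Insert 45: [45, 32, 38, 17, 20, 19, 29]

Final heap: [45, 32, 38, 17, 20, 19, 29]


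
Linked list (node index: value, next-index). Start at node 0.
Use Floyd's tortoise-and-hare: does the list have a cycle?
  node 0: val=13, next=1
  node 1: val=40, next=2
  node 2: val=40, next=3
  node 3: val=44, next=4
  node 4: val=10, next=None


Floyd's tortoise (slow, +1) and hare (fast, +2):
  init: slow=0, fast=0
  step 1: slow=1, fast=2
  step 2: slow=2, fast=4
  step 3: fast -> None, no cycle

Cycle: no


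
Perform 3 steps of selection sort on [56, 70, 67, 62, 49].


Initial: [56, 70, 67, 62, 49]
Step 1: min=49 at 4
  Swap: [49, 70, 67, 62, 56]
Step 2: min=56 at 4
  Swap: [49, 56, 67, 62, 70]
Step 3: min=62 at 3
  Swap: [49, 56, 62, 67, 70]

After 3 steps: [49, 56, 62, 67, 70]


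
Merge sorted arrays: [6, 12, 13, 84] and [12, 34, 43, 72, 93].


Take 6 from A
Take 12 from A
Take 12 from B
Take 13 from A
Take 34 from B
Take 43 from B
Take 72 from B
Take 84 from A

Merged: [6, 12, 12, 13, 34, 43, 72, 84, 93]


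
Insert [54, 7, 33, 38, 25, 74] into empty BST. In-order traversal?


Insert 54: root
Insert 7: L from 54
Insert 33: L from 54 -> R from 7
Insert 38: L from 54 -> R from 7 -> R from 33
Insert 25: L from 54 -> R from 7 -> L from 33
Insert 74: R from 54

In-order: [7, 25, 33, 38, 54, 74]


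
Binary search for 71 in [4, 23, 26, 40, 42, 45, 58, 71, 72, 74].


Step 1: lo=0, hi=9, mid=4, val=42
Step 2: lo=5, hi=9, mid=7, val=71

Found at index 7


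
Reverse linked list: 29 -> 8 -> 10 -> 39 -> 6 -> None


Step 1: curr=29, set curr.next=prev(None) | reversed so far: 29
Step 2: curr=8, set curr.next=prev(29) | reversed so far: 8 -> 29
Step 3: curr=10, set curr.next=prev(8) | reversed so far: 10 -> 8 -> 29
Step 4: curr=39, set curr.next=prev(10) | reversed so far: 39 -> 10 -> 8 -> 29
Step 5: curr=6, set curr.next=prev(39) | reversed so far: 6 -> 39 -> 10 -> 8 -> 29

6 -> 39 -> 10 -> 8 -> 29 -> None


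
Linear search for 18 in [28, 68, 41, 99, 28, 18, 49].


i=0: 28!=18
i=1: 68!=18
i=2: 41!=18
i=3: 99!=18
i=4: 28!=18
i=5: 18==18 found!

Found at 5, 6 comps


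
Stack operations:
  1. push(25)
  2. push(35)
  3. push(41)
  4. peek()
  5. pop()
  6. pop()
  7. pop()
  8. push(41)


push(25) -> [25]
push(35) -> [25, 35]
push(41) -> [25, 35, 41]
peek()->41
pop()->41, [25, 35]
pop()->35, [25]
pop()->25, []
push(41) -> [41]

Final stack: [41]


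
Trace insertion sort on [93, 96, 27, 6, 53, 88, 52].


Initial: [93, 96, 27, 6, 53, 88, 52]
Insert 96: [93, 96, 27, 6, 53, 88, 52]
Insert 27: [27, 93, 96, 6, 53, 88, 52]
Insert 6: [6, 27, 93, 96, 53, 88, 52]
Insert 53: [6, 27, 53, 93, 96, 88, 52]
Insert 88: [6, 27, 53, 88, 93, 96, 52]
Insert 52: [6, 27, 52, 53, 88, 93, 96]

Sorted: [6, 27, 52, 53, 88, 93, 96]


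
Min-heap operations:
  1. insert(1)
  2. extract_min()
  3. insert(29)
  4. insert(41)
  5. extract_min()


insert(1) -> [1]
extract_min()->1, []
insert(29) -> [29]
insert(41) -> [29, 41]
extract_min()->29, [41]

Final heap: [41]


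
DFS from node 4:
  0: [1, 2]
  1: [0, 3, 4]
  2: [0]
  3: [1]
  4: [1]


Visit 4, push [1]
Visit 1, push [3, 0]
Visit 0, push [2]
Visit 2, push []
Visit 3, push []

DFS order: [4, 1, 0, 2, 3]


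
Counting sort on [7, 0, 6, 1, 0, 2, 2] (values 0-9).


Input: [7, 0, 6, 1, 0, 2, 2]
Counts: [2, 1, 2, 0, 0, 0, 1, 1, 0, 0]

Sorted: [0, 0, 1, 2, 2, 6, 7]


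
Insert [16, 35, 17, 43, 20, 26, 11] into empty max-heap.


Insert 16: [16]
Insert 35: [35, 16]
Insert 17: [35, 16, 17]
Insert 43: [43, 35, 17, 16]
Insert 20: [43, 35, 17, 16, 20]
Insert 26: [43, 35, 26, 16, 20, 17]
Insert 11: [43, 35, 26, 16, 20, 17, 11]

Final heap: [43, 35, 26, 16, 20, 17, 11]


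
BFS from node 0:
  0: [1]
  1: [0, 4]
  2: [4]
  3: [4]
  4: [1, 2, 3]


Visit 0, enqueue [1]
Visit 1, enqueue [4]
Visit 4, enqueue [2, 3]
Visit 2, enqueue []
Visit 3, enqueue []

BFS order: [0, 1, 4, 2, 3]


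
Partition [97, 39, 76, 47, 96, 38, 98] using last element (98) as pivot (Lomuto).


Pivot: 98
  97 <= 98: advance i (no swap)
  39 <= 98: advance i (no swap)
  76 <= 98: advance i (no swap)
  47 <= 98: advance i (no swap)
  96 <= 98: advance i (no swap)
  38 <= 98: advance i (no swap)
Place pivot at 6: [97, 39, 76, 47, 96, 38, 98]

Partitioned: [97, 39, 76, 47, 96, 38, 98]


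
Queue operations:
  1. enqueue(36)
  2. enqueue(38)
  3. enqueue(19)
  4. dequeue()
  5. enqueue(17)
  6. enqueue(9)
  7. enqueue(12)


enqueue(36) -> [36]
enqueue(38) -> [36, 38]
enqueue(19) -> [36, 38, 19]
dequeue()->36, [38, 19]
enqueue(17) -> [38, 19, 17]
enqueue(9) -> [38, 19, 17, 9]
enqueue(12) -> [38, 19, 17, 9, 12]

Final queue: [38, 19, 17, 9, 12]


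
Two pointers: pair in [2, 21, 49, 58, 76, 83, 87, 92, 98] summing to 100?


lo=0(2)+hi=8(98)=100

Yes: 2+98=100


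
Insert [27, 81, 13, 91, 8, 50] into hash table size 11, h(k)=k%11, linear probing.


Insert 27: h=5 -> slot 5
Insert 81: h=4 -> slot 4
Insert 13: h=2 -> slot 2
Insert 91: h=3 -> slot 3
Insert 8: h=8 -> slot 8
Insert 50: h=6 -> slot 6

Table: [None, None, 13, 91, 81, 27, 50, None, 8, None, None]


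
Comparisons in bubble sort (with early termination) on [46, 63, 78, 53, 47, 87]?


Algorithm: bubble sort (with early termination)
Input: [46, 63, 78, 53, 47, 87]
Sorted: [46, 47, 53, 63, 78, 87]

14


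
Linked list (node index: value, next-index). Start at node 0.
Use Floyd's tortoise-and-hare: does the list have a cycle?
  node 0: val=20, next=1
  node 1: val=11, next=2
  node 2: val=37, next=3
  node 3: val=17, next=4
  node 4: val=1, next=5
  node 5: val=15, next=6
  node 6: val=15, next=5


Floyd's tortoise (slow, +1) and hare (fast, +2):
  init: slow=0, fast=0
  step 1: slow=1, fast=2
  step 2: slow=2, fast=4
  step 3: slow=3, fast=6
  step 4: slow=4, fast=6
  step 5: slow=5, fast=6
  step 6: slow=6, fast=6
  slow == fast at node 6: cycle detected

Cycle: yes


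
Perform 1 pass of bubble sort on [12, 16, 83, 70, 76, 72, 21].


Initial: [12, 16, 83, 70, 76, 72, 21]
Pass 1: [12, 16, 70, 76, 72, 21, 83] (4 swaps)

After 1 pass: [12, 16, 70, 76, 72, 21, 83]


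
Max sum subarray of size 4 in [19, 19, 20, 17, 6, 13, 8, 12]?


[0:4]: 75
[1:5]: 62
[2:6]: 56
[3:7]: 44
[4:8]: 39

Max: 75 at [0:4]


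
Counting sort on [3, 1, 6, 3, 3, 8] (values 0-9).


Input: [3, 1, 6, 3, 3, 8]
Counts: [0, 1, 0, 3, 0, 0, 1, 0, 1, 0]

Sorted: [1, 3, 3, 3, 6, 8]


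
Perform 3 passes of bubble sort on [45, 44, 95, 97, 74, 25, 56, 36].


Initial: [45, 44, 95, 97, 74, 25, 56, 36]
Pass 1: [44, 45, 95, 74, 25, 56, 36, 97] (5 swaps)
Pass 2: [44, 45, 74, 25, 56, 36, 95, 97] (4 swaps)
Pass 3: [44, 45, 25, 56, 36, 74, 95, 97] (3 swaps)

After 3 passes: [44, 45, 25, 56, 36, 74, 95, 97]


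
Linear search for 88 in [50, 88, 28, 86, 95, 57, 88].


i=0: 50!=88
i=1: 88==88 found!

Found at 1, 2 comps


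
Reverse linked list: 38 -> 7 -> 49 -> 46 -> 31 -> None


Step 1: curr=38, set curr.next=prev(None) | reversed so far: 38
Step 2: curr=7, set curr.next=prev(38) | reversed so far: 7 -> 38
Step 3: curr=49, set curr.next=prev(7) | reversed so far: 49 -> 7 -> 38
Step 4: curr=46, set curr.next=prev(49) | reversed so far: 46 -> 49 -> 7 -> 38
Step 5: curr=31, set curr.next=prev(46) | reversed so far: 31 -> 46 -> 49 -> 7 -> 38

31 -> 46 -> 49 -> 7 -> 38 -> None


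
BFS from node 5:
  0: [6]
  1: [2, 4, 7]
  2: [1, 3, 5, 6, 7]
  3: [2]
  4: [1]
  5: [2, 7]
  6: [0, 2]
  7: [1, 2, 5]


Visit 5, enqueue [2, 7]
Visit 2, enqueue [1, 3, 6]
Visit 7, enqueue []
Visit 1, enqueue [4]
Visit 3, enqueue []
Visit 6, enqueue [0]
Visit 4, enqueue []
Visit 0, enqueue []

BFS order: [5, 2, 7, 1, 3, 6, 4, 0]


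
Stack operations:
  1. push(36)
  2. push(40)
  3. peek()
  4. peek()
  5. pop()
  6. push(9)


push(36) -> [36]
push(40) -> [36, 40]
peek()->40
peek()->40
pop()->40, [36]
push(9) -> [36, 9]

Final stack: [36, 9]


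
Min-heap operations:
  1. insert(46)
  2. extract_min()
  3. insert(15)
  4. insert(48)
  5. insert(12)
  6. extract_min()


insert(46) -> [46]
extract_min()->46, []
insert(15) -> [15]
insert(48) -> [15, 48]
insert(12) -> [12, 48, 15]
extract_min()->12, [15, 48]

Final heap: [15, 48]


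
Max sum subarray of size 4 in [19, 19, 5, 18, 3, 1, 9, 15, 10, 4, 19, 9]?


[0:4]: 61
[1:5]: 45
[2:6]: 27
[3:7]: 31
[4:8]: 28
[5:9]: 35
[6:10]: 38
[7:11]: 48
[8:12]: 42

Max: 61 at [0:4]


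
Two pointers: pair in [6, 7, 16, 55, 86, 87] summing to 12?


lo=0(6)+hi=5(87)=93
lo=0(6)+hi=4(86)=92
lo=0(6)+hi=3(55)=61
lo=0(6)+hi=2(16)=22
lo=0(6)+hi=1(7)=13

No pair found


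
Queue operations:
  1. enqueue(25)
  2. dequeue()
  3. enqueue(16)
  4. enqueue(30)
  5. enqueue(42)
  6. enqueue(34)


enqueue(25) -> [25]
dequeue()->25, []
enqueue(16) -> [16]
enqueue(30) -> [16, 30]
enqueue(42) -> [16, 30, 42]
enqueue(34) -> [16, 30, 42, 34]

Final queue: [16, 30, 42, 34]


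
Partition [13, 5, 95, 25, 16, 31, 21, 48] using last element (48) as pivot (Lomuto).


Pivot: 48
  13 <= 48: advance i (no swap)
  5 <= 48: advance i (no swap)
  25 <= 48: swap -> [13, 5, 25, 95, 16, 31, 21, 48]
  16 <= 48: swap -> [13, 5, 25, 16, 95, 31, 21, 48]
  31 <= 48: swap -> [13, 5, 25, 16, 31, 95, 21, 48]
  21 <= 48: swap -> [13, 5, 25, 16, 31, 21, 95, 48]
Place pivot at 6: [13, 5, 25, 16, 31, 21, 48, 95]

Partitioned: [13, 5, 25, 16, 31, 21, 48, 95]


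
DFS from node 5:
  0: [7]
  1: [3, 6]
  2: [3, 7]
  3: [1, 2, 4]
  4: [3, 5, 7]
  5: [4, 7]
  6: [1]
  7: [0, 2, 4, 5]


Visit 5, push [7, 4]
Visit 4, push [7, 3]
Visit 3, push [2, 1]
Visit 1, push [6]
Visit 6, push []
Visit 2, push [7]
Visit 7, push [0]
Visit 0, push []

DFS order: [5, 4, 3, 1, 6, 2, 7, 0]


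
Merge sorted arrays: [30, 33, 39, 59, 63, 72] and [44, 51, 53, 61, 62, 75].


Take 30 from A
Take 33 from A
Take 39 from A
Take 44 from B
Take 51 from B
Take 53 from B
Take 59 from A
Take 61 from B
Take 62 from B
Take 63 from A
Take 72 from A

Merged: [30, 33, 39, 44, 51, 53, 59, 61, 62, 63, 72, 75]


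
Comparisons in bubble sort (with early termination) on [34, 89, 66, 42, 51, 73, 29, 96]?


Algorithm: bubble sort (with early termination)
Input: [34, 89, 66, 42, 51, 73, 29, 96]
Sorted: [29, 34, 42, 51, 66, 73, 89, 96]

28


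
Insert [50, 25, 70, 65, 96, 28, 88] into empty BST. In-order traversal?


Insert 50: root
Insert 25: L from 50
Insert 70: R from 50
Insert 65: R from 50 -> L from 70
Insert 96: R from 50 -> R from 70
Insert 28: L from 50 -> R from 25
Insert 88: R from 50 -> R from 70 -> L from 96

In-order: [25, 28, 50, 65, 70, 88, 96]


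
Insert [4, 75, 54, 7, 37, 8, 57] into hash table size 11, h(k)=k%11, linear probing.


Insert 4: h=4 -> slot 4
Insert 75: h=9 -> slot 9
Insert 54: h=10 -> slot 10
Insert 7: h=7 -> slot 7
Insert 37: h=4, 1 probes -> slot 5
Insert 8: h=8 -> slot 8
Insert 57: h=2 -> slot 2

Table: [None, None, 57, None, 4, 37, None, 7, 8, 75, 54]


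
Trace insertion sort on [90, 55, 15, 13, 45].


Initial: [90, 55, 15, 13, 45]
Insert 55: [55, 90, 15, 13, 45]
Insert 15: [15, 55, 90, 13, 45]
Insert 13: [13, 15, 55, 90, 45]
Insert 45: [13, 15, 45, 55, 90]

Sorted: [13, 15, 45, 55, 90]


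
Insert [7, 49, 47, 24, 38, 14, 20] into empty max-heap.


Insert 7: [7]
Insert 49: [49, 7]
Insert 47: [49, 7, 47]
Insert 24: [49, 24, 47, 7]
Insert 38: [49, 38, 47, 7, 24]
Insert 14: [49, 38, 47, 7, 24, 14]
Insert 20: [49, 38, 47, 7, 24, 14, 20]

Final heap: [49, 38, 47, 7, 24, 14, 20]


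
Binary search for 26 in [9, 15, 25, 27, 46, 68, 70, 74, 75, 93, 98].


Step 1: lo=0, hi=10, mid=5, val=68
Step 2: lo=0, hi=4, mid=2, val=25
Step 3: lo=3, hi=4, mid=3, val=27

Not found


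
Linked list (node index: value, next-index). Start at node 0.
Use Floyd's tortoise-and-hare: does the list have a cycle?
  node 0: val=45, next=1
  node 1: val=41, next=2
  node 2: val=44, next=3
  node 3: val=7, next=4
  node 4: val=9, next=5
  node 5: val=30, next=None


Floyd's tortoise (slow, +1) and hare (fast, +2):
  init: slow=0, fast=0
  step 1: slow=1, fast=2
  step 2: slow=2, fast=4
  step 3: fast 4->5->None, no cycle

Cycle: no


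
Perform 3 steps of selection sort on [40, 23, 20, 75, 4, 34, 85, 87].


Initial: [40, 23, 20, 75, 4, 34, 85, 87]
Step 1: min=4 at 4
  Swap: [4, 23, 20, 75, 40, 34, 85, 87]
Step 2: min=20 at 2
  Swap: [4, 20, 23, 75, 40, 34, 85, 87]
Step 3: min=23 at 2
  Swap: [4, 20, 23, 75, 40, 34, 85, 87]

After 3 steps: [4, 20, 23, 75, 40, 34, 85, 87]


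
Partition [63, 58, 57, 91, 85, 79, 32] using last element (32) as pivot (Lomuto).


Pivot: 32
Place pivot at 0: [32, 58, 57, 91, 85, 79, 63]

Partitioned: [32, 58, 57, 91, 85, 79, 63]


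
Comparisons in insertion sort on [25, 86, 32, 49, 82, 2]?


Algorithm: insertion sort
Input: [25, 86, 32, 49, 82, 2]
Sorted: [2, 25, 32, 49, 82, 86]

12


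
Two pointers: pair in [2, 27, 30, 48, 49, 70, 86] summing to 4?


lo=0(2)+hi=6(86)=88
lo=0(2)+hi=5(70)=72
lo=0(2)+hi=4(49)=51
lo=0(2)+hi=3(48)=50
lo=0(2)+hi=2(30)=32
lo=0(2)+hi=1(27)=29

No pair found


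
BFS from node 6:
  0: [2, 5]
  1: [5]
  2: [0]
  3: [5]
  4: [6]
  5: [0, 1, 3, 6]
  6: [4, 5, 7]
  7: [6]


Visit 6, enqueue [4, 5, 7]
Visit 4, enqueue []
Visit 5, enqueue [0, 1, 3]
Visit 7, enqueue []
Visit 0, enqueue [2]
Visit 1, enqueue []
Visit 3, enqueue []
Visit 2, enqueue []

BFS order: [6, 4, 5, 7, 0, 1, 3, 2]


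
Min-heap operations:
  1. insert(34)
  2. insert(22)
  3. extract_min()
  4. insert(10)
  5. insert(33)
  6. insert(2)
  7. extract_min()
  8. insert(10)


insert(34) -> [34]
insert(22) -> [22, 34]
extract_min()->22, [34]
insert(10) -> [10, 34]
insert(33) -> [10, 34, 33]
insert(2) -> [2, 10, 33, 34]
extract_min()->2, [10, 34, 33]
insert(10) -> [10, 10, 33, 34]

Final heap: [10, 10, 33, 34]


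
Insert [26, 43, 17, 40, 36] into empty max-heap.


Insert 26: [26]
Insert 43: [43, 26]
Insert 17: [43, 26, 17]
Insert 40: [43, 40, 17, 26]
Insert 36: [43, 40, 17, 26, 36]

Final heap: [43, 40, 17, 26, 36]


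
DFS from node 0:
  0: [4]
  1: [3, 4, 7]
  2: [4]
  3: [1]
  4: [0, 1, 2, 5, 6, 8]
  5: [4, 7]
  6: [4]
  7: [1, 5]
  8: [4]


Visit 0, push [4]
Visit 4, push [8, 6, 5, 2, 1]
Visit 1, push [7, 3]
Visit 3, push []
Visit 7, push [5]
Visit 5, push []
Visit 2, push []
Visit 6, push []
Visit 8, push []

DFS order: [0, 4, 1, 3, 7, 5, 2, 6, 8]


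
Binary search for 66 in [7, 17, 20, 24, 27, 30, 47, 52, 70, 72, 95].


Step 1: lo=0, hi=10, mid=5, val=30
Step 2: lo=6, hi=10, mid=8, val=70
Step 3: lo=6, hi=7, mid=6, val=47
Step 4: lo=7, hi=7, mid=7, val=52

Not found


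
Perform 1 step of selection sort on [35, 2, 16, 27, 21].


Initial: [35, 2, 16, 27, 21]
Step 1: min=2 at 1
  Swap: [2, 35, 16, 27, 21]

After 1 step: [2, 35, 16, 27, 21]


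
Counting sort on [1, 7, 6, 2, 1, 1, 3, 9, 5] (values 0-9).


Input: [1, 7, 6, 2, 1, 1, 3, 9, 5]
Counts: [0, 3, 1, 1, 0, 1, 1, 1, 0, 1]

Sorted: [1, 1, 1, 2, 3, 5, 6, 7, 9]


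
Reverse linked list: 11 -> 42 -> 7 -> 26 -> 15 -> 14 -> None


Step 1: curr=11, set curr.next=prev(None) | reversed so far: 11
Step 2: curr=42, set curr.next=prev(11) | reversed so far: 42 -> 11
Step 3: curr=7, set curr.next=prev(42) | reversed so far: 7 -> 42 -> 11
Step 4: curr=26, set curr.next=prev(7) | reversed so far: 26 -> 7 -> 42 -> 11
Step 5: curr=15, set curr.next=prev(26) | reversed so far: 15 -> 26 -> 7 -> 42 -> 11
Step 6: curr=14, set curr.next=prev(15) | reversed so far: 14 -> 15 -> 26 -> 7 -> 42 -> 11

14 -> 15 -> 26 -> 7 -> 42 -> 11 -> None


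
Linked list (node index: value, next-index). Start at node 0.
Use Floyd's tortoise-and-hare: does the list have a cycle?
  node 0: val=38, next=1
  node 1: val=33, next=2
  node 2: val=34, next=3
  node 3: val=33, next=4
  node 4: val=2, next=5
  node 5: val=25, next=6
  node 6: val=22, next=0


Floyd's tortoise (slow, +1) and hare (fast, +2):
  init: slow=0, fast=0
  step 1: slow=1, fast=2
  step 2: slow=2, fast=4
  step 3: slow=3, fast=6
  step 4: slow=4, fast=1
  step 5: slow=5, fast=3
  step 6: slow=6, fast=5
  step 7: slow=0, fast=0
  slow == fast at node 0: cycle detected

Cycle: yes


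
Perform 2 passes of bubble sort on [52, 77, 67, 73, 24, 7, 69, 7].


Initial: [52, 77, 67, 73, 24, 7, 69, 7]
Pass 1: [52, 67, 73, 24, 7, 69, 7, 77] (6 swaps)
Pass 2: [52, 67, 24, 7, 69, 7, 73, 77] (4 swaps)

After 2 passes: [52, 67, 24, 7, 69, 7, 73, 77]
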